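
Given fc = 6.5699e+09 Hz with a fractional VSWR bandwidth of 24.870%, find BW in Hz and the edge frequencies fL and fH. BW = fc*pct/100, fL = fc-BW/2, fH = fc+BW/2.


BW = 6.5699e+09 * 24.870/100 = 1.633934e+09 Hz
fL = 6.5699e+09 - 1.633934e+09/2 = 5.753e+09 Hz
fH = 6.5699e+09 + 1.633934e+09/2 = 7.387e+09 Hz

BW=1.634e+09 Hz, fL=5.753e+09 Hz, fH=7.387e+09 Hz


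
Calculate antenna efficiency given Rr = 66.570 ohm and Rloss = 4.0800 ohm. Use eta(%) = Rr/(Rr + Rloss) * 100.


eta = 66.570 / (66.570 + 4.0800) * 100 = 94.23%

94.23%


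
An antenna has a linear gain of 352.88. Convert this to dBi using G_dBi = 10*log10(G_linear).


G_dBi = 10 * log10(352.88) = 25.48 dBi

25.48 dBi


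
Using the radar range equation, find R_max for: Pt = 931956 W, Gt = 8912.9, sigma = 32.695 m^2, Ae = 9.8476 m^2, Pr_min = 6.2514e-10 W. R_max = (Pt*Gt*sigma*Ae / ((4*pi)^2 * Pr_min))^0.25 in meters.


R^4 = 931956*8912.9*32.695*9.8476 / ((4*pi)^2 * 6.2514e-10) = 2.709126e+19
R_max = 2.709126e+19^0.25 = 72145 m

72145 m


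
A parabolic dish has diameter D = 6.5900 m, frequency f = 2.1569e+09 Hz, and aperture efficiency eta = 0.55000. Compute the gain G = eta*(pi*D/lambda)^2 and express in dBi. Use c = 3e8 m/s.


lambda = c / f = 3.0000e+08 / 2.1569e+09 = 0.1390885 m
G_linear = 0.55000 * (pi * 6.5900 / 0.1390885)^2 = 12185.71
G_dBi = 10 * log10(12185.71) = 40.86 dBi

40.86 dBi


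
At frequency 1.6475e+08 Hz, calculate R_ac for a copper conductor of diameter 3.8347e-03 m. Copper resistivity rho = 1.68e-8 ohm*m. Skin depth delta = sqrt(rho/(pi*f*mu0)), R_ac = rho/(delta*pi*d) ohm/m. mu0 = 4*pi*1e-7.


delta = sqrt(1.68e-8 / (pi * 1.6475e+08 * 4*pi*1e-7)) = 5.082321e-06 m
R_ac = 1.68e-8 / (5.082321e-06 * pi * 3.8347e-03) = 0.2744 ohm/m

0.2744 ohm/m


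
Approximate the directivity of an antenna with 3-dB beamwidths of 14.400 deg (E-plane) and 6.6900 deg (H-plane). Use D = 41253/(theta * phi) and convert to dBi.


D_linear = 41253 / (14.400 * 6.6900) = 428.2200
D_dBi = 10 * log10(428.2200) = 26.32 dBi

26.32 dBi


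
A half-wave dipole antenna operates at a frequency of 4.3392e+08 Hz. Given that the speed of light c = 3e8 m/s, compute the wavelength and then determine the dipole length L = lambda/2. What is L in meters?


lambda = c / f = 3.0000e+08 / 4.3392e+08 = 0.6913717 m
L = lambda / 2 = 0.6913717 / 2 = 0.3457 m

0.3457 m


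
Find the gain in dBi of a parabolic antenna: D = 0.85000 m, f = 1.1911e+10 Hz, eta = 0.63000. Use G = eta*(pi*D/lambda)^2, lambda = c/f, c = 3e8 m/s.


lambda = c / f = 3.0000e+08 / 1.1911e+10 = 0.02518680 m
G_linear = 0.63000 * (pi * 0.85000 / 0.02518680)^2 = 7081.613
G_dBi = 10 * log10(7081.613) = 38.50 dBi

38.50 dBi


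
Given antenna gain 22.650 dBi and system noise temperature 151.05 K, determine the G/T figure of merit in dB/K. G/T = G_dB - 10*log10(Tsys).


G/T = 22.650 - 10*log10(151.05) = 22.650 - 21.79121 = 0.8588 dB/K

0.8588 dB/K


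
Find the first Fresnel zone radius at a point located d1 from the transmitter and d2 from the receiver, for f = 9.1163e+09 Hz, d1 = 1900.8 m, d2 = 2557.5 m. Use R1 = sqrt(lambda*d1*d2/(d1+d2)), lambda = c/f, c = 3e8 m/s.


lambda = c / f = 3.0000e+08 / 9.1163e+09 = 0.03290809 m
R1 = sqrt(0.03290809 * 1900.8 * 2557.5 / (1900.8 + 2557.5)) = 5.990 m

5.990 m


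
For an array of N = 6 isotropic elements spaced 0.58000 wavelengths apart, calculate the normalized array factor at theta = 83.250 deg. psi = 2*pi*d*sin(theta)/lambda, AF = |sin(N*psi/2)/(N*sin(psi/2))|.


psi = 2*pi*0.58000*sin(83.250 deg) = 3.618987 rad
AF = |sin(6*3.618987/2) / (6*sin(3.618987/2))| = 0.1699

0.1699


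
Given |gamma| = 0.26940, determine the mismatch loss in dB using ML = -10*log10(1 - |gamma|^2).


ML = -10 * log10(1 - 0.26940^2) = -10 * log10(0.92742364) = 0.3272 dB

0.3272 dB


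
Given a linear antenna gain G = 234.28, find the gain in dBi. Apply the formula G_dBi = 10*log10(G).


G_dBi = 10 * log10(234.28) = 23.70 dBi

23.70 dBi


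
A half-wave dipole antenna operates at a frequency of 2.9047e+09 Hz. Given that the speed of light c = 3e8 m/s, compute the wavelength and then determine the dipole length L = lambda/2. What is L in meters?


lambda = c / f = 3.0000e+08 / 2.9047e+09 = 0.1032809 m
L = lambda / 2 = 0.1032809 / 2 = 0.05164 m

0.05164 m


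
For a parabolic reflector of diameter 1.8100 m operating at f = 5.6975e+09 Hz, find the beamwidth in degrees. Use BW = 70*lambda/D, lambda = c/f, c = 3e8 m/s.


lambda = c / f = 3.0000e+08 / 5.6975e+09 = 0.05265467 m
BW = 70 * 0.05265467 / 1.8100 = 2.036 deg

2.036 deg


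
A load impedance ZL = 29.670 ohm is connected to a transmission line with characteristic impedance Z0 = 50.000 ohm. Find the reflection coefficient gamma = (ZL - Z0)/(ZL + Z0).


gamma = (29.670 - 50.000) / (29.670 + 50.000) = -0.2552

-0.2552


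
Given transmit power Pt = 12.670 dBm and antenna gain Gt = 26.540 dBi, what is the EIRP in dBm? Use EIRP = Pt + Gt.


EIRP = Pt + Gt = 12.670 + 26.540 = 39.21 dBm

39.21 dBm


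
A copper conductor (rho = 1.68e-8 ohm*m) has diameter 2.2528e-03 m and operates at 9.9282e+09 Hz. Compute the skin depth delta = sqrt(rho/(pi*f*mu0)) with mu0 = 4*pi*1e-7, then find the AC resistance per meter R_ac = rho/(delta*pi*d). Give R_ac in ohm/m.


delta = sqrt(1.68e-8 / (pi * 9.9282e+09 * 4*pi*1e-7)) = 6.546957e-07 m
R_ac = 1.68e-8 / (6.546957e-07 * pi * 2.2528e-03) = 3.626 ohm/m

3.626 ohm/m


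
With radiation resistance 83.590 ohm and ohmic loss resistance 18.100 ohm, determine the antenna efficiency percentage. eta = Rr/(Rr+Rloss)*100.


eta = 83.590 / (83.590 + 18.100) * 100 = 82.20%

82.20%


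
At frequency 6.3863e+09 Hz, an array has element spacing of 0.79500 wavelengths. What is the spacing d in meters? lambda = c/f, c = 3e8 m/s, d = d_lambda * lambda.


lambda = c / f = 3.0000e+08 / 6.3863e+09 = 0.04697556 m
d = 0.79500 * 0.04697556 = 0.03735 m

0.03735 m


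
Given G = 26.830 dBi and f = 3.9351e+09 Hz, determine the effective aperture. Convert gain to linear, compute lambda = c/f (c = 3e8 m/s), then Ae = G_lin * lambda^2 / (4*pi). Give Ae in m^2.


lambda = c / f = 3.0000e+08 / 3.9351e+09 = 0.07623694 m
G_linear = 10^(26.830/10) = 481.9478
Ae = G_linear * lambda^2 / (4*pi) = 481.9478 * 0.07623694^2 / (4*pi) = 0.2229 m^2

0.2229 m^2


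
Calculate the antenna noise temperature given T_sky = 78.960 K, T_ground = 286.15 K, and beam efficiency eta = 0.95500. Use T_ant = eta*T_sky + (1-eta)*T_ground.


T_ant = 0.95500 * 78.960 + (1 - 0.95500) * 286.15 = 88.28 K

88.28 K


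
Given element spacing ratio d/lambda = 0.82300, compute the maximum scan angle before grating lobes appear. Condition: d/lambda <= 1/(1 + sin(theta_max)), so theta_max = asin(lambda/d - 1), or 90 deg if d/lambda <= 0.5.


lambda/d - 1 = 1/0.82300 - 1 = 0.2150668
theta_max = asin(0.2150668) = 12.42 deg

12.42 deg


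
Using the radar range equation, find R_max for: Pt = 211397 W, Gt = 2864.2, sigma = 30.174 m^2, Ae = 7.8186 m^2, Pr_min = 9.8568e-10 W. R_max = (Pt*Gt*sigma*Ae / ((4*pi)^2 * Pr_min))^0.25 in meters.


R^4 = 211397*2864.2*30.174*7.8186 / ((4*pi)^2 * 9.8568e-10) = 9.177161e+17
R_max = 9.177161e+17^0.25 = 30951 m

30951 m


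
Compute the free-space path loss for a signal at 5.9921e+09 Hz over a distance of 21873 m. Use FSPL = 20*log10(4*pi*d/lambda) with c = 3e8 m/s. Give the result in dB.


lambda = c / f = 3.0000e+08 / 5.9921e+09 = 0.05006592 m
FSPL = 20 * log10(4*pi*21873/0.05006592) = 134.8 dB

134.8 dB


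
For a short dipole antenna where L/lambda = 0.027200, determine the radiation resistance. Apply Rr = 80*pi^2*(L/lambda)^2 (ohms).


Rr = 80 * pi^2 * (0.027200)^2 = 80 * 9.869604 * 7.398400e-04 = 0.5842 ohm

0.5842 ohm


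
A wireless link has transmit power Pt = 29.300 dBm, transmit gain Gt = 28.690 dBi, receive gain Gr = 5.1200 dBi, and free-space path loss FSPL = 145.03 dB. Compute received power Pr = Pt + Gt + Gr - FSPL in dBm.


Pr = 29.300 + 28.690 + 5.1200 - 145.03 = -81.92 dBm

-81.92 dBm


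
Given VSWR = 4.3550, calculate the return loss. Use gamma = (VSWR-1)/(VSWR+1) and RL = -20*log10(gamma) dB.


gamma = (4.3550 - 1) / (4.3550 + 1) = 0.6265173
RL = -20 * log10(0.6265173) = 4.061 dB

4.061 dB


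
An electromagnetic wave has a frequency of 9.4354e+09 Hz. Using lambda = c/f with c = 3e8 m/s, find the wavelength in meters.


lambda = c / f = 3.0000e+08 / 9.4354e+09 = 0.03180 m

0.03180 m


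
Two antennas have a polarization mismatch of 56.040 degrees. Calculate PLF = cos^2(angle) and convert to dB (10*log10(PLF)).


PLF_linear = cos^2(56.040 deg) = 0.3120496
PLF_dB = 10 * log10(0.3120496) = -5.058 dB

-5.058 dB


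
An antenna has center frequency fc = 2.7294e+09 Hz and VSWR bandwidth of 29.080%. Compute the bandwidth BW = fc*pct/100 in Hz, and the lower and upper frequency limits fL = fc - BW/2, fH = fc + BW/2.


BW = 2.7294e+09 * 29.080/100 = 7.937095e+08 Hz
fL = 2.7294e+09 - 7.937095e+08/2 = 2.333e+09 Hz
fH = 2.7294e+09 + 7.937095e+08/2 = 3.126e+09 Hz

BW=7.937e+08 Hz, fL=2.333e+09 Hz, fH=3.126e+09 Hz


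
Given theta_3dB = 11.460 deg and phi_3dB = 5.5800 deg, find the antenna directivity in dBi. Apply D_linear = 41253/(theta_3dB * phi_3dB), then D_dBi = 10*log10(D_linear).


D_linear = 41253 / (11.460 * 5.5800) = 645.1144
D_dBi = 10 * log10(645.1144) = 28.10 dBi

28.10 dBi


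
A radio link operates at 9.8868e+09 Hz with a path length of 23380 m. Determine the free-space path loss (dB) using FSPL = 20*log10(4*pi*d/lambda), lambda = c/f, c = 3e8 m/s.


lambda = c / f = 3.0000e+08 / 9.8868e+09 = 0.03034349 m
FSPL = 20 * log10(4*pi*23380/0.03034349) = 139.7 dB

139.7 dB


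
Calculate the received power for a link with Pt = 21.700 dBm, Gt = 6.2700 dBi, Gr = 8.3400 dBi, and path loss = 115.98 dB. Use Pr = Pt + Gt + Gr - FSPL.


Pr = 21.700 + 6.2700 + 8.3400 - 115.98 = -79.67 dBm

-79.67 dBm


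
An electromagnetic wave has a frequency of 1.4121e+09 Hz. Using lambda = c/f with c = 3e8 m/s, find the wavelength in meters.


lambda = c / f = 3.0000e+08 / 1.4121e+09 = 0.2124 m

0.2124 m


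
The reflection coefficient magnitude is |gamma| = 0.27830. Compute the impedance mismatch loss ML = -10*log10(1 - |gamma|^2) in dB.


ML = -10 * log10(1 - 0.27830^2) = -10 * log10(0.92254911) = 0.3501 dB

0.3501 dB


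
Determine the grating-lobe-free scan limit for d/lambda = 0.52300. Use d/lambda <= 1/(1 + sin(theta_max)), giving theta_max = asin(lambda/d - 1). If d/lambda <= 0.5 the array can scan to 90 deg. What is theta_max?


lambda/d - 1 = 1/0.52300 - 1 = 0.9120459
theta_max = asin(0.9120459) = 65.79 deg

65.79 deg


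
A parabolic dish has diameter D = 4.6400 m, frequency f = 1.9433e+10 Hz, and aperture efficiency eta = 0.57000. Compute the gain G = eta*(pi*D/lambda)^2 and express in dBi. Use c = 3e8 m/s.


lambda = c / f = 3.0000e+08 / 1.9433e+10 = 0.01543766 m
G_linear = 0.57000 * (pi * 4.6400 / 0.01543766)^2 = 508215.2
G_dBi = 10 * log10(508215.2) = 57.06 dBi

57.06 dBi


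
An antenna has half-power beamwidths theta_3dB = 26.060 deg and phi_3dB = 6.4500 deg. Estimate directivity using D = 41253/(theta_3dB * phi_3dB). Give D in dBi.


D_linear = 41253 / (26.060 * 6.4500) = 245.4265
D_dBi = 10 * log10(245.4265) = 23.90 dBi

23.90 dBi


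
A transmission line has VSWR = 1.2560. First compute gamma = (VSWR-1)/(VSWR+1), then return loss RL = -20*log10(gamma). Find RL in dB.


gamma = (1.2560 - 1) / (1.2560 + 1) = 0.1134752
RL = -20 * log10(0.1134752) = 18.90 dB

18.90 dB


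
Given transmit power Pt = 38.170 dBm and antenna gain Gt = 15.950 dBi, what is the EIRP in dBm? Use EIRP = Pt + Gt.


EIRP = Pt + Gt = 38.170 + 15.950 = 54.12 dBm

54.12 dBm


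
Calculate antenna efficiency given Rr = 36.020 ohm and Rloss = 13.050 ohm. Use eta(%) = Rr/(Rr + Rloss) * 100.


eta = 36.020 / (36.020 + 13.050) * 100 = 73.41%

73.41%


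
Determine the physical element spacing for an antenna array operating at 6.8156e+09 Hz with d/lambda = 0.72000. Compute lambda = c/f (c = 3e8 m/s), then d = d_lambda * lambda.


lambda = c / f = 3.0000e+08 / 6.8156e+09 = 0.04401667 m
d = 0.72000 * 0.04401667 = 0.03169 m

0.03169 m


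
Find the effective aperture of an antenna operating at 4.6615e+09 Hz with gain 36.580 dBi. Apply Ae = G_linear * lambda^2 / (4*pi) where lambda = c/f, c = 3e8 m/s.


lambda = c / f = 3.0000e+08 / 4.6615e+09 = 0.06435697 m
G_linear = 10^(36.580/10) = 4549.881
Ae = G_linear * lambda^2 / (4*pi) = 4549.881 * 0.06435697^2 / (4*pi) = 1.500 m^2

1.500 m^2


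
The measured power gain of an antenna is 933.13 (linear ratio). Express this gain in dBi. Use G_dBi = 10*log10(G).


G_dBi = 10 * log10(933.13) = 29.70 dBi

29.70 dBi


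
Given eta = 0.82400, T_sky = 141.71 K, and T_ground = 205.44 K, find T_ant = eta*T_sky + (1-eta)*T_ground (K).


T_ant = 0.82400 * 141.71 + (1 - 0.82400) * 205.44 = 152.9 K

152.9 K


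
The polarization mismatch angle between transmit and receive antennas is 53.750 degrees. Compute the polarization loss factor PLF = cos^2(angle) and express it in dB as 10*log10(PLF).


PLF_linear = cos^2(53.750 deg) = 0.3496471
PLF_dB = 10 * log10(0.3496471) = -4.564 dB

-4.564 dB


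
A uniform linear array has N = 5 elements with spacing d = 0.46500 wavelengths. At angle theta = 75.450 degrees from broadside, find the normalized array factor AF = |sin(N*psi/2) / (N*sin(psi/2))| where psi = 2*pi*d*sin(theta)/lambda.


psi = 2*pi*0.46500*sin(75.450 deg) = 2.827979 rad
AF = |sin(5*2.827979/2) / (5*sin(2.827979/2))| = 0.1434

0.1434


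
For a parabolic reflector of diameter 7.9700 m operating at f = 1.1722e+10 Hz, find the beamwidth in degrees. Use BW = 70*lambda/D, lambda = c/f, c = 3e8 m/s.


lambda = c / f = 3.0000e+08 / 1.1722e+10 = 0.02559290 m
BW = 70 * 0.02559290 / 7.9700 = 0.2248 deg

0.2248 deg


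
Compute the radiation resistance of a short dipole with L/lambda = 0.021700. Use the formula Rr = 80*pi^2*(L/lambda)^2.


Rr = 80 * pi^2 * (0.021700)^2 = 80 * 9.869604 * 4.708900e-04 = 0.3718 ohm

0.3718 ohm


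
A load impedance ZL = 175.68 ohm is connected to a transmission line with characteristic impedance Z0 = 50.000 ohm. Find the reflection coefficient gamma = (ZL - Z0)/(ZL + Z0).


gamma = (175.68 - 50.000) / (175.68 + 50.000) = 0.5569

0.5569


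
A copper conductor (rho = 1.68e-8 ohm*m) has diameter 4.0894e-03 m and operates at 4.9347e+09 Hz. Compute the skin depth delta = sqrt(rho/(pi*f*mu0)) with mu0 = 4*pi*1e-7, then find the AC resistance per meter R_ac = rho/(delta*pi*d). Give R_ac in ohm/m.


delta = sqrt(1.68e-8 / (pi * 4.9347e+09 * 4*pi*1e-7)) = 9.286336e-07 m
R_ac = 1.68e-8 / (9.286336e-07 * pi * 4.0894e-03) = 1.408 ohm/m

1.408 ohm/m


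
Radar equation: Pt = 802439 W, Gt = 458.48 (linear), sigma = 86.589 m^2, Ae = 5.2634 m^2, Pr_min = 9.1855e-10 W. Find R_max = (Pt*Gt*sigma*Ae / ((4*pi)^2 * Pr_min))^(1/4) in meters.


R^4 = 802439*458.48*86.589*5.2634 / ((4*pi)^2 * 9.1855e-10) = 1.155950e+18
R_max = 1.155950e+18^0.25 = 32789 m

32789 m


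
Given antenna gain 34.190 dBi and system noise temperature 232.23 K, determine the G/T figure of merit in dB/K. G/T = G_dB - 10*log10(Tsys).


G/T = 34.190 - 10*log10(232.23) = 34.190 - 23.65918 = 10.53 dB/K

10.53 dB/K


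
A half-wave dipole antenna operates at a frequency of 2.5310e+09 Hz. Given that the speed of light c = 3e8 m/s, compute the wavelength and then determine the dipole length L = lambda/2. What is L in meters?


lambda = c / f = 3.0000e+08 / 2.5310e+09 = 0.1185302 m
L = lambda / 2 = 0.1185302 / 2 = 0.05927 m

0.05927 m


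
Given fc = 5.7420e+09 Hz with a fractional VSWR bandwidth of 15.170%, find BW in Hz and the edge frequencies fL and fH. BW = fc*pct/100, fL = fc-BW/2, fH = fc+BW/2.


BW = 5.7420e+09 * 15.170/100 = 8.710614e+08 Hz
fL = 5.7420e+09 - 8.710614e+08/2 = 5.306e+09 Hz
fH = 5.7420e+09 + 8.710614e+08/2 = 6.178e+09 Hz

BW=8.711e+08 Hz, fL=5.306e+09 Hz, fH=6.178e+09 Hz


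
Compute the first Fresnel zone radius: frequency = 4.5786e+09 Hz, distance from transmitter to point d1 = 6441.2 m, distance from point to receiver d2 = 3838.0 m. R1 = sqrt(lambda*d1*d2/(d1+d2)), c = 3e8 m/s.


lambda = c / f = 3.0000e+08 / 4.5786e+09 = 0.06552221 m
R1 = sqrt(0.06552221 * 6441.2 * 3838.0 / (6441.2 + 3838.0)) = 12.55 m

12.55 m


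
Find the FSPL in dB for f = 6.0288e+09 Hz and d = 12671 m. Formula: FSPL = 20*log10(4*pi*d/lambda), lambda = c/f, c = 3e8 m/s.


lambda = c / f = 3.0000e+08 / 6.0288e+09 = 0.04976115 m
FSPL = 20 * log10(4*pi*12671/0.04976115) = 130.1 dB

130.1 dB


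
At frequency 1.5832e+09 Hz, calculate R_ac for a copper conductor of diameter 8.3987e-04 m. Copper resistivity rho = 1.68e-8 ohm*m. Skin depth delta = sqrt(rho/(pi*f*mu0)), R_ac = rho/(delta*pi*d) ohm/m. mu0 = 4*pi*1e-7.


delta = sqrt(1.68e-8 / (pi * 1.5832e+09 * 4*pi*1e-7)) = 1.639483e-06 m
R_ac = 1.68e-8 / (1.639483e-06 * pi * 8.3987e-04) = 3.884 ohm/m

3.884 ohm/m


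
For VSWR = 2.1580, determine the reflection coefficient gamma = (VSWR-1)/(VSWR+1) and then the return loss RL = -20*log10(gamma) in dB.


gamma = (2.1580 - 1) / (2.1580 + 1) = 0.3666878
RL = -20 * log10(0.3666878) = 8.714 dB

8.714 dB


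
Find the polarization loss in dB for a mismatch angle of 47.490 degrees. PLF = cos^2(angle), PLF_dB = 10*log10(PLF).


PLF_linear = cos^2(47.490 deg) = 0.4565960
PLF_dB = 10 * log10(0.4565960) = -3.405 dB

-3.405 dB


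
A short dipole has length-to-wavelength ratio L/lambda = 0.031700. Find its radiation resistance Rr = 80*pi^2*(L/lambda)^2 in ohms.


Rr = 80 * pi^2 * (0.031700)^2 = 80 * 9.869604 * 1.004890e-03 = 0.7934 ohm

0.7934 ohm


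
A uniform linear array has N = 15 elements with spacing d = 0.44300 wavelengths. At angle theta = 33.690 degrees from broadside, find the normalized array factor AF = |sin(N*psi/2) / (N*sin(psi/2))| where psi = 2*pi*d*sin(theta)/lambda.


psi = 2*pi*0.44300*sin(33.690 deg) = 1.543978 rad
AF = |sin(15*1.543978/2) / (15*sin(1.543978/2))| = 0.07972

0.07972


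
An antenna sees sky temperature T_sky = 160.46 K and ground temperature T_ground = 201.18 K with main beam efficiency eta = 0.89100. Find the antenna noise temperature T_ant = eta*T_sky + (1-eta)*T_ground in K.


T_ant = 0.89100 * 160.46 + (1 - 0.89100) * 201.18 = 164.9 K

164.9 K


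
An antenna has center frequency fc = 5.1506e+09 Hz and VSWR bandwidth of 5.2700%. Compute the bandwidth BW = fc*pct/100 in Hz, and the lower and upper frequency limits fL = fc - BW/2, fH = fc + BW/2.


BW = 5.1506e+09 * 5.2700/100 = 2.714366e+08 Hz
fL = 5.1506e+09 - 2.714366e+08/2 = 5.015e+09 Hz
fH = 5.1506e+09 + 2.714366e+08/2 = 5.286e+09 Hz

BW=2.714e+08 Hz, fL=5.015e+09 Hz, fH=5.286e+09 Hz


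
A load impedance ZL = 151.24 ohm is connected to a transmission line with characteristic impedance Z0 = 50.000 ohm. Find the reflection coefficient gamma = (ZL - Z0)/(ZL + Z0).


gamma = (151.24 - 50.000) / (151.24 + 50.000) = 0.5031

0.5031


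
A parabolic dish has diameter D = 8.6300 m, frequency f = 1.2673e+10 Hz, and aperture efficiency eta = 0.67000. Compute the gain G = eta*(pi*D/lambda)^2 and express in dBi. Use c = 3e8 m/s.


lambda = c / f = 3.0000e+08 / 1.2673e+10 = 0.02367237 m
G_linear = 0.67000 * (pi * 8.6300 / 0.02367237)^2 = 878845.8
G_dBi = 10 * log10(878845.8) = 59.44 dBi

59.44 dBi


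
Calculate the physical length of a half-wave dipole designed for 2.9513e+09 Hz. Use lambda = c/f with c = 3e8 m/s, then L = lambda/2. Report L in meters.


lambda = c / f = 3.0000e+08 / 2.9513e+09 = 0.1016501 m
L = lambda / 2 = 0.1016501 / 2 = 0.05083 m

0.05083 m


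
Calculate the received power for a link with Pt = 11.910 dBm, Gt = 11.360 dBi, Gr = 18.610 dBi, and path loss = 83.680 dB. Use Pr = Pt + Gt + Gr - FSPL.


Pr = 11.910 + 11.360 + 18.610 - 83.680 = -41.80 dBm

-41.80 dBm


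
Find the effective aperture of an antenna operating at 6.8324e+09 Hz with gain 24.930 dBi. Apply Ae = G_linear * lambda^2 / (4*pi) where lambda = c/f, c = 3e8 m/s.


lambda = c / f = 3.0000e+08 / 6.8324e+09 = 0.04390844 m
G_linear = 10^(24.930/10) = 311.1716
Ae = G_linear * lambda^2 / (4*pi) = 311.1716 * 0.04390844^2 / (4*pi) = 0.04774 m^2

0.04774 m^2


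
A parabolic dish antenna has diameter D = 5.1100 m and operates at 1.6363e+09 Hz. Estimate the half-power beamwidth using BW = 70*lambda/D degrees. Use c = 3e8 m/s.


lambda = c / f = 3.0000e+08 / 1.6363e+09 = 0.1833405 m
BW = 70 * 0.1833405 / 5.1100 = 2.512 deg

2.512 deg


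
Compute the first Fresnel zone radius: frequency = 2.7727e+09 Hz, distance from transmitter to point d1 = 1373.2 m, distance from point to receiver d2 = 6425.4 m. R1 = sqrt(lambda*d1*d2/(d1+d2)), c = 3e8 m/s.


lambda = c / f = 3.0000e+08 / 2.7727e+09 = 0.1081978 m
R1 = sqrt(0.1081978 * 1373.2 * 6425.4 / (1373.2 + 6425.4)) = 11.06 m

11.06 m


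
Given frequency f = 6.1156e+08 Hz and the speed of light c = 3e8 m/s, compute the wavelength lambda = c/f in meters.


lambda = c / f = 3.0000e+08 / 6.1156e+08 = 0.4905 m

0.4905 m


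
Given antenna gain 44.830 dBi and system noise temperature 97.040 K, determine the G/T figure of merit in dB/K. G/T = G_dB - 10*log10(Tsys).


G/T = 44.830 - 10*log10(97.040) = 44.830 - 19.86951 = 24.96 dB/K

24.96 dB/K


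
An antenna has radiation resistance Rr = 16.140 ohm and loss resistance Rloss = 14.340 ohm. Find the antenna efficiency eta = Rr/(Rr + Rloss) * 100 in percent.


eta = 16.140 / (16.140 + 14.340) * 100 = 52.95%

52.95%


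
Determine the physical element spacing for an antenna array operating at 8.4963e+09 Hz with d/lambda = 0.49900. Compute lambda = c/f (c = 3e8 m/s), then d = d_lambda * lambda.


lambda = c / f = 3.0000e+08 / 8.4963e+09 = 0.03530949 m
d = 0.49900 * 0.03530949 = 0.01762 m

0.01762 m


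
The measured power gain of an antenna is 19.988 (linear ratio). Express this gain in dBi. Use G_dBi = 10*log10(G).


G_dBi = 10 * log10(19.988) = 13.01 dBi

13.01 dBi


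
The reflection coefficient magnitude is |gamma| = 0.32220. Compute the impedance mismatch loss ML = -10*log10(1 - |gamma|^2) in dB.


ML = -10 * log10(1 - 0.32220^2) = -10 * log10(0.89618716) = 0.4760 dB

0.4760 dB


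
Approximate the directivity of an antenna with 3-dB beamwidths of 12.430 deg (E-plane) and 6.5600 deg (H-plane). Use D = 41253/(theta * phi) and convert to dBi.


D_linear = 41253 / (12.430 * 6.5600) = 505.9185
D_dBi = 10 * log10(505.9185) = 27.04 dBi

27.04 dBi


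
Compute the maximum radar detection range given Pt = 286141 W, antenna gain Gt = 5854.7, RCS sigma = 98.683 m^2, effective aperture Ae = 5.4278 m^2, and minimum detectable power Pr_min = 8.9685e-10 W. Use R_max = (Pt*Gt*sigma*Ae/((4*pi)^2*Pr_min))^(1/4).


R^4 = 286141*5854.7*98.683*5.4278 / ((4*pi)^2 * 8.9685e-10) = 6.335945e+18
R_max = 6.335945e+18^0.25 = 50171 m

50171 m


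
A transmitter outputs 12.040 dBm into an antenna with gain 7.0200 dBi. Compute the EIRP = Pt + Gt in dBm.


EIRP = Pt + Gt = 12.040 + 7.0200 = 19.06 dBm

19.06 dBm


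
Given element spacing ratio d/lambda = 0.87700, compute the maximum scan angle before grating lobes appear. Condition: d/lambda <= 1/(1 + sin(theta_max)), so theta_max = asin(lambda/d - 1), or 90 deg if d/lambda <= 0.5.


lambda/d - 1 = 1/0.87700 - 1 = 0.1402509
theta_max = asin(0.1402509) = 8.062 deg

8.062 deg


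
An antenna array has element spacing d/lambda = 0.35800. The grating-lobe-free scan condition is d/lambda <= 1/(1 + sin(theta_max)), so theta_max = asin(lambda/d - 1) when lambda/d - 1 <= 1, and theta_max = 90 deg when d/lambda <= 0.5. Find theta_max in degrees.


lambda/d - 1 = 1/0.35800 - 1 = 1.793296 >= 1
d/lambda <= 0.5, so the array can scan to endfire without grating lobes: theta_max = 90 deg

90 deg


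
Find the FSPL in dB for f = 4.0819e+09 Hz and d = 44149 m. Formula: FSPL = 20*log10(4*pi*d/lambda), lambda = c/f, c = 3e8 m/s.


lambda = c / f = 3.0000e+08 / 4.0819e+09 = 0.07349519 m
FSPL = 20 * log10(4*pi*44149/0.07349519) = 137.6 dB

137.6 dB


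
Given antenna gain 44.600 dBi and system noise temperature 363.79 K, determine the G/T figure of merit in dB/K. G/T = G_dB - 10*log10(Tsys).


G/T = 44.600 - 10*log10(363.79) = 44.600 - 25.60851 = 18.99 dB/K

18.99 dB/K


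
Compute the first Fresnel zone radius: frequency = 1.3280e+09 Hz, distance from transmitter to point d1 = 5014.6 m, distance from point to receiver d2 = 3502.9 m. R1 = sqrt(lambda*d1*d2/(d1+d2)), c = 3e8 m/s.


lambda = c / f = 3.0000e+08 / 1.3280e+09 = 0.2259036 m
R1 = sqrt(0.2259036 * 5014.6 * 3502.9 / (5014.6 + 3502.9)) = 21.58 m

21.58 m


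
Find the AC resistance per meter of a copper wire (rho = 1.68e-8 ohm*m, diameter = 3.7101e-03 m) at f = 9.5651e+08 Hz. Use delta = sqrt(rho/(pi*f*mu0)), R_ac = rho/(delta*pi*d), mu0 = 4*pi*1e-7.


delta = sqrt(1.68e-8 / (pi * 9.5651e+08 * 4*pi*1e-7)) = 2.109260e-06 m
R_ac = 1.68e-8 / (2.109260e-06 * pi * 3.7101e-03) = 0.6834 ohm/m

0.6834 ohm/m


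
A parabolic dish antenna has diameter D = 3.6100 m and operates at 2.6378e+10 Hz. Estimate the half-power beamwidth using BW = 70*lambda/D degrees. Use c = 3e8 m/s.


lambda = c / f = 3.0000e+08 / 2.6378e+10 = 0.01137311 m
BW = 70 * 0.01137311 / 3.6100 = 0.2205 deg

0.2205 deg


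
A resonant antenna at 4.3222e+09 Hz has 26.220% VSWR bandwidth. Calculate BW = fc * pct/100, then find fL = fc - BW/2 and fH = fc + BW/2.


BW = 4.3222e+09 * 26.220/100 = 1.133281e+09 Hz
fL = 4.3222e+09 - 1.133281e+09/2 = 3.756e+09 Hz
fH = 4.3222e+09 + 1.133281e+09/2 = 4.889e+09 Hz

BW=1.133e+09 Hz, fL=3.756e+09 Hz, fH=4.889e+09 Hz


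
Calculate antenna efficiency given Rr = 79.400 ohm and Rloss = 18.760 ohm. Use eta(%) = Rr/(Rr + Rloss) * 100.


eta = 79.400 / (79.400 + 18.760) * 100 = 80.89%

80.89%


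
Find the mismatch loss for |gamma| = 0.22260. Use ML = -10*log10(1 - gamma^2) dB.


ML = -10 * log10(1 - 0.22260^2) = -10 * log10(0.95044924) = 0.2207 dB

0.2207 dB


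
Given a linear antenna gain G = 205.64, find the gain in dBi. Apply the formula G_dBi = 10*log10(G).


G_dBi = 10 * log10(205.64) = 23.13 dBi

23.13 dBi


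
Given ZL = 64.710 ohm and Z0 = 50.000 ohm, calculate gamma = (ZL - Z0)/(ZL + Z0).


gamma = (64.710 - 50.000) / (64.710 + 50.000) = 0.1282

0.1282


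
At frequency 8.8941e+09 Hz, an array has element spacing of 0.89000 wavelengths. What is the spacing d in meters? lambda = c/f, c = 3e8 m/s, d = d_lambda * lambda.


lambda = c / f = 3.0000e+08 / 8.8941e+09 = 0.03373023 m
d = 0.89000 * 0.03373023 = 0.03002 m

0.03002 m


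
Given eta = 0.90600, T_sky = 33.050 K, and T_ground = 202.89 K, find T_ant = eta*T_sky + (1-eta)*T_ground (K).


T_ant = 0.90600 * 33.050 + (1 - 0.90600) * 202.89 = 49.01 K

49.01 K


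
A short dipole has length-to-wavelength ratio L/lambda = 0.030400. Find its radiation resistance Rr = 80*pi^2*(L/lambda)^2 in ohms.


Rr = 80 * pi^2 * (0.030400)^2 = 80 * 9.869604 * 9.241600e-04 = 0.7297 ohm

0.7297 ohm


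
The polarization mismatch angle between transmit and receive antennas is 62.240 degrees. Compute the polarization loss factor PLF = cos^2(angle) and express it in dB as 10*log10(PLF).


PLF_linear = cos^2(62.240 deg) = 0.2169407
PLF_dB = 10 * log10(0.2169407) = -6.637 dB

-6.637 dB


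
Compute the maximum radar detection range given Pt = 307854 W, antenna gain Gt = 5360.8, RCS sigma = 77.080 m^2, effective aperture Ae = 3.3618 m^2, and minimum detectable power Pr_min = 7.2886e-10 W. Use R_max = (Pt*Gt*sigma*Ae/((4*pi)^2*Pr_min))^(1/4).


R^4 = 307854*5360.8*77.080*3.3618 / ((4*pi)^2 * 7.2886e-10) = 3.715559e+18
R_max = 3.715559e+18^0.25 = 43904 m

43904 m


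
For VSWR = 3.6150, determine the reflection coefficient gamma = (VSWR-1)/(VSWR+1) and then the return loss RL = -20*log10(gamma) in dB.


gamma = (3.6150 - 1) / (3.6150 + 1) = 0.5666306
RL = -20 * log10(0.5666306) = 4.934 dB

4.934 dB


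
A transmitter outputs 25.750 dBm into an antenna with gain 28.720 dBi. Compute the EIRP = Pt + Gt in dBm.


EIRP = Pt + Gt = 25.750 + 28.720 = 54.47 dBm

54.47 dBm


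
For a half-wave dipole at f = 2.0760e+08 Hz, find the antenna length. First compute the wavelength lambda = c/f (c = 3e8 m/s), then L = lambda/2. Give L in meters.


lambda = c / f = 3.0000e+08 / 2.0760e+08 = 1.445087 m
L = lambda / 2 = 1.445087 / 2 = 0.7225 m

0.7225 m


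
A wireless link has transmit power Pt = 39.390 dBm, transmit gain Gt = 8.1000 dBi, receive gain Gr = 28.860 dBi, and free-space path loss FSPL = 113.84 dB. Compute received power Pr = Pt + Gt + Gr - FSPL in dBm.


Pr = 39.390 + 8.1000 + 28.860 - 113.84 = -37.49 dBm

-37.49 dBm


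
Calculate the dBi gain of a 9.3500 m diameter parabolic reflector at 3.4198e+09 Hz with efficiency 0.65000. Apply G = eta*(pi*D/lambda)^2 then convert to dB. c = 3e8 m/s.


lambda = c / f = 3.0000e+08 / 3.4198e+09 = 0.08772443 m
G_linear = 0.65000 * (pi * 9.3500 / 0.08772443)^2 = 72877.79
G_dBi = 10 * log10(72877.79) = 48.63 dBi

48.63 dBi


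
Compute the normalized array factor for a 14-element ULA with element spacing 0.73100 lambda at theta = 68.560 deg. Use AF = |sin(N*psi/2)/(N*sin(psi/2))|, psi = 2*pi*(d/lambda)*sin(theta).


psi = 2*pi*0.73100*sin(68.560 deg) = 4.275176 rad
AF = |sin(14*4.275176/2) / (14*sin(4.275176/2))| = 0.08439

0.08439


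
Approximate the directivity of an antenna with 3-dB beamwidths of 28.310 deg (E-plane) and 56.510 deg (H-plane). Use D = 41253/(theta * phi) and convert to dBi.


D_linear = 41253 / (28.310 * 56.510) = 25.78638
D_dBi = 10 * log10(25.78638) = 14.11 dBi

14.11 dBi


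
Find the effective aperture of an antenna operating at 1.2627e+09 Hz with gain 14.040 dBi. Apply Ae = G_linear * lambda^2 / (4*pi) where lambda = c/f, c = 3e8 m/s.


lambda = c / f = 3.0000e+08 / 1.2627e+09 = 0.2375861 m
G_linear = 10^(14.040/10) = 25.35129
Ae = G_linear * lambda^2 / (4*pi) = 25.35129 * 0.2375861^2 / (4*pi) = 0.1139 m^2

0.1139 m^2


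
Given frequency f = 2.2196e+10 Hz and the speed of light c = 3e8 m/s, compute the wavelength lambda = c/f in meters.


lambda = c / f = 3.0000e+08 / 2.2196e+10 = 0.01352 m

0.01352 m


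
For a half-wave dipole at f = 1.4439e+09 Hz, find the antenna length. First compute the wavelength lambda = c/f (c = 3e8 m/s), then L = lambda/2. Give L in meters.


lambda = c / f = 3.0000e+08 / 1.4439e+09 = 0.2077706 m
L = lambda / 2 = 0.2077706 / 2 = 0.1039 m

0.1039 m


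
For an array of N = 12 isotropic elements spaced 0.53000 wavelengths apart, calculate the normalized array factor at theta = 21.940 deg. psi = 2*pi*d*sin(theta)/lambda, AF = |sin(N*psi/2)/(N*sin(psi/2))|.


psi = 2*pi*0.53000*sin(21.940 deg) = 1.244239 rad
AF = |sin(12*1.244239/2) / (12*sin(1.244239/2))| = 0.1323

0.1323


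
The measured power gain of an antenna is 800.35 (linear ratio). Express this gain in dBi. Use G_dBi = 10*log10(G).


G_dBi = 10 * log10(800.35) = 29.03 dBi

29.03 dBi


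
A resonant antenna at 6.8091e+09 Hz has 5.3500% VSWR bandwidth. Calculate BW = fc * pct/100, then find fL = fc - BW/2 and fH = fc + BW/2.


BW = 6.8091e+09 * 5.3500/100 = 3.642868e+08 Hz
fL = 6.8091e+09 - 3.642868e+08/2 = 6.627e+09 Hz
fH = 6.8091e+09 + 3.642868e+08/2 = 6.991e+09 Hz

BW=3.643e+08 Hz, fL=6.627e+09 Hz, fH=6.991e+09 Hz


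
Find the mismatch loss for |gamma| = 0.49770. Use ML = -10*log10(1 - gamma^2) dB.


ML = -10 * log10(1 - 0.49770^2) = -10 * log10(0.75229471) = 1.236 dB

1.236 dB


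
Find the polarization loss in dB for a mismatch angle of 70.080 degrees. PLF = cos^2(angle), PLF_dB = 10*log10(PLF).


PLF_linear = cos^2(70.080 deg) = 0.1160818
PLF_dB = 10 * log10(0.1160818) = -9.352 dB

-9.352 dB


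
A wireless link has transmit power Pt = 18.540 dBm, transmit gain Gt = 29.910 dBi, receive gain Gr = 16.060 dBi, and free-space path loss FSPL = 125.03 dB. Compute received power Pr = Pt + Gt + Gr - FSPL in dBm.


Pr = 18.540 + 29.910 + 16.060 - 125.03 = -60.52 dBm

-60.52 dBm


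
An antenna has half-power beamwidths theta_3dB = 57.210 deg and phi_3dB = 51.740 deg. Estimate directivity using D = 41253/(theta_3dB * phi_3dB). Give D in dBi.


D_linear = 41253 / (57.210 * 51.740) = 13.93661
D_dBi = 10 * log10(13.93661) = 11.44 dBi

11.44 dBi


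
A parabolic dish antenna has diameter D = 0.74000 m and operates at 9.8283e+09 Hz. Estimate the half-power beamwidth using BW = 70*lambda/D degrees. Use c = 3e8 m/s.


lambda = c / f = 3.0000e+08 / 9.8283e+09 = 0.03052410 m
BW = 70 * 0.03052410 / 0.74000 = 2.887 deg

2.887 deg


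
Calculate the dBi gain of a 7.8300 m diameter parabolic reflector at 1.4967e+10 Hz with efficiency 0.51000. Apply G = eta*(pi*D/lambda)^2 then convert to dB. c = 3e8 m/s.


lambda = c / f = 3.0000e+08 / 1.4967e+10 = 0.02004410 m
G_linear = 0.51000 * (pi * 7.8300 / 0.02004410)^2 = 768104.5
G_dBi = 10 * log10(768104.5) = 58.85 dBi

58.85 dBi


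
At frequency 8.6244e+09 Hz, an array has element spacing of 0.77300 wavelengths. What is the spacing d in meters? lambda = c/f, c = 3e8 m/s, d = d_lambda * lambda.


lambda = c / f = 3.0000e+08 / 8.6244e+09 = 0.03478503 m
d = 0.77300 * 0.03478503 = 0.02689 m

0.02689 m


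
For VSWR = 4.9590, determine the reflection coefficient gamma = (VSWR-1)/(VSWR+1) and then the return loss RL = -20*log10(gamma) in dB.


gamma = (4.9590 - 1) / (4.9590 + 1) = 0.6643732
RL = -20 * log10(0.6643732) = 3.552 dB

3.552 dB


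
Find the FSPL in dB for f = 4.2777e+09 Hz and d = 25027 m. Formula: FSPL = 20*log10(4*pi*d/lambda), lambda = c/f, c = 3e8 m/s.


lambda = c / f = 3.0000e+08 / 4.2777e+09 = 0.07013115 m
FSPL = 20 * log10(4*pi*25027/0.07013115) = 133.0 dB

133.0 dB


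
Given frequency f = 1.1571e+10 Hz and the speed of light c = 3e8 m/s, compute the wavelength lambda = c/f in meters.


lambda = c / f = 3.0000e+08 / 1.1571e+10 = 0.02593 m

0.02593 m


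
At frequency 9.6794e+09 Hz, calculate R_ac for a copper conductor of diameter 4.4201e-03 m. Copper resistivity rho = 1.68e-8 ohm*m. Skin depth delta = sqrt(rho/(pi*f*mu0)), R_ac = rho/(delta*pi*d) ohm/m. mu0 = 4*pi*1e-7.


delta = sqrt(1.68e-8 / (pi * 9.6794e+09 * 4*pi*1e-7)) = 6.630565e-07 m
R_ac = 1.68e-8 / (6.630565e-07 * pi * 4.4201e-03) = 1.825 ohm/m

1.825 ohm/m


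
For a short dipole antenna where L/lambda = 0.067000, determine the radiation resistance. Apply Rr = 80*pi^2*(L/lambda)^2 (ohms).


Rr = 80 * pi^2 * (0.067000)^2 = 80 * 9.869604 * 4.489000e-03 = 3.544 ohm

3.544 ohm


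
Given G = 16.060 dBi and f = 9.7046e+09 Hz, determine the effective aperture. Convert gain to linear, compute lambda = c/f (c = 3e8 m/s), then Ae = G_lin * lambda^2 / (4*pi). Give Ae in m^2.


lambda = c / f = 3.0000e+08 / 9.7046e+09 = 0.03091318 m
G_linear = 10^(16.060/10) = 40.36454
Ae = G_linear * lambda^2 / (4*pi) = 40.36454 * 0.03091318^2 / (4*pi) = 3.070e-03 m^2

3.070e-03 m^2


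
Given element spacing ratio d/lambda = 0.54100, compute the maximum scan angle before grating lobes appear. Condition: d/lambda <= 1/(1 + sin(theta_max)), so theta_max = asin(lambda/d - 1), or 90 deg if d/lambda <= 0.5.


lambda/d - 1 = 1/0.54100 - 1 = 0.8484288
theta_max = asin(0.8484288) = 58.04 deg

58.04 deg


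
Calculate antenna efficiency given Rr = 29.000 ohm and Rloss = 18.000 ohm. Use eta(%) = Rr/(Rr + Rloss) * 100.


eta = 29.000 / (29.000 + 18.000) * 100 = 61.70%

61.70%


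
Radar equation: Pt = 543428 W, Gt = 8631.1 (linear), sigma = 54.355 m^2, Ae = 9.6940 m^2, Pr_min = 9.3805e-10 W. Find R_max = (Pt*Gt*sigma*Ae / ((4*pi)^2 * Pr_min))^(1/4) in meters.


R^4 = 543428*8631.1*54.355*9.6940 / ((4*pi)^2 * 9.3805e-10) = 1.668418e+19
R_max = 1.668418e+19^0.25 = 63911 m

63911 m


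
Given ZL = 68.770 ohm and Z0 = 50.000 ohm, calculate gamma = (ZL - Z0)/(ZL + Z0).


gamma = (68.770 - 50.000) / (68.770 + 50.000) = 0.1580

0.1580


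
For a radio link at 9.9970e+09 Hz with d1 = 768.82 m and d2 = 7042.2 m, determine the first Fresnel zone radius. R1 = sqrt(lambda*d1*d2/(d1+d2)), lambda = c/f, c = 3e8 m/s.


lambda = c / f = 3.0000e+08 / 9.9970e+09 = 0.03000900 m
R1 = sqrt(0.03000900 * 768.82 * 7042.2 / (768.82 + 7042.2)) = 4.561 m

4.561 m


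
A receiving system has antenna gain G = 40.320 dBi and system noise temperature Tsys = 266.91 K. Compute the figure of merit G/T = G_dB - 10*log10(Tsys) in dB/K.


G/T = 40.320 - 10*log10(266.91) = 40.320 - 24.26365 = 16.06 dB/K

16.06 dB/K


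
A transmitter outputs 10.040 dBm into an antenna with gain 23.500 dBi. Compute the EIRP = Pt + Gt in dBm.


EIRP = Pt + Gt = 10.040 + 23.500 = 33.54 dBm

33.54 dBm


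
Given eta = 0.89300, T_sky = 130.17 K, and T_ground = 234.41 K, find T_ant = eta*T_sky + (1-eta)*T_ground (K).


T_ant = 0.89300 * 130.17 + (1 - 0.89300) * 234.41 = 141.3 K

141.3 K


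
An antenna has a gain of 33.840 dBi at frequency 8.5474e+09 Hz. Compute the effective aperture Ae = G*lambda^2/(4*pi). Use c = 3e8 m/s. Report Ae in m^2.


lambda = c / f = 3.0000e+08 / 8.5474e+09 = 0.03509839 m
G_linear = 10^(33.840/10) = 2421.029
Ae = G_linear * lambda^2 / (4*pi) = 2421.029 * 0.03509839^2 / (4*pi) = 0.2373 m^2

0.2373 m^2


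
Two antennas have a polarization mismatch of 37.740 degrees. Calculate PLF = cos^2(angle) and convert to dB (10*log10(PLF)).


PLF_linear = cos^2(37.740 deg) = 0.6253590
PLF_dB = 10 * log10(0.6253590) = -2.039 dB

-2.039 dB


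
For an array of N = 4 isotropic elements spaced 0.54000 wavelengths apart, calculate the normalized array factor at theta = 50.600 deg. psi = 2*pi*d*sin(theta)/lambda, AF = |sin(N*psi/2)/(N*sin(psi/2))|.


psi = 2*pi*0.54000*sin(50.600 deg) = 2.621823 rad
AF = |sin(4*2.621823/2) / (4*sin(2.621823/2))| = 0.2230

0.2230


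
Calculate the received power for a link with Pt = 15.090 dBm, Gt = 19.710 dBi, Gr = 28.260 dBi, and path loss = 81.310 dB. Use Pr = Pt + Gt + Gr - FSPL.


Pr = 15.090 + 19.710 + 28.260 - 81.310 = -18.25 dBm

-18.25 dBm


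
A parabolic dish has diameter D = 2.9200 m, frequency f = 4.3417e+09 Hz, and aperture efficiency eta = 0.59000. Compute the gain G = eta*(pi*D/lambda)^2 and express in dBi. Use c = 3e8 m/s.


lambda = c / f = 3.0000e+08 / 4.3417e+09 = 0.06909736 m
G_linear = 0.59000 * (pi * 2.9200 / 0.06909736)^2 = 10399.07
G_dBi = 10 * log10(10399.07) = 40.17 dBi

40.17 dBi


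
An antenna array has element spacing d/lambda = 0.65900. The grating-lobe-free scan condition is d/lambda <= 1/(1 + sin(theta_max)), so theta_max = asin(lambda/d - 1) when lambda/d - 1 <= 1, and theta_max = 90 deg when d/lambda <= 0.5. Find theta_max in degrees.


lambda/d - 1 = 1/0.65900 - 1 = 0.5174507
theta_max = asin(0.5174507) = 31.16 deg

31.16 deg


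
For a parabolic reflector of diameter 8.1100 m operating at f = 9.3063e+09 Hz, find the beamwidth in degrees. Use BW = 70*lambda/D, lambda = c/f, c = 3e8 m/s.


lambda = c / f = 3.0000e+08 / 9.3063e+09 = 0.03223623 m
BW = 70 * 0.03223623 / 8.1100 = 0.2782 deg

0.2782 deg


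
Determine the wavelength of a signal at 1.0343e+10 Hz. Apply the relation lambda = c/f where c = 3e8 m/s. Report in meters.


lambda = c / f = 3.0000e+08 / 1.0343e+10 = 0.02901 m

0.02901 m


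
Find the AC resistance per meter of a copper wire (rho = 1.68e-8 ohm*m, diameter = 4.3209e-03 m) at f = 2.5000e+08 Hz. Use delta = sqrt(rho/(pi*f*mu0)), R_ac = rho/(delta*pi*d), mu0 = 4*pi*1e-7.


delta = sqrt(1.68e-8 / (pi * 2.5000e+08 * 4*pi*1e-7)) = 4.125768e-06 m
R_ac = 1.68e-8 / (4.125768e-06 * pi * 4.3209e-03) = 0.3000 ohm/m

0.3000 ohm/m


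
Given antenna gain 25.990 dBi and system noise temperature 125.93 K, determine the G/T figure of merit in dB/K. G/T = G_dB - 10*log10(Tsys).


G/T = 25.990 - 10*log10(125.93) = 25.990 - 21.00129 = 4.989 dB/K

4.989 dB/K


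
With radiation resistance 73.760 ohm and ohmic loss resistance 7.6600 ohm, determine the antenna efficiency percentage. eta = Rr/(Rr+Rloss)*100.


eta = 73.760 / (73.760 + 7.6600) * 100 = 90.59%

90.59%
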